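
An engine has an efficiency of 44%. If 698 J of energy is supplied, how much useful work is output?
W_out = η × W_in = 0.44 × 698 = 307.12 J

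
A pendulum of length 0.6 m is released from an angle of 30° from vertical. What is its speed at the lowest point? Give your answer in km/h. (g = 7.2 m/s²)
h = L(1 − cosθ) = 0.6×(1 − cos30°) = 0.08038 m
v = √(2gh) = √(2×7.2×0.08038) = 1.076 m/s = 3.873 km/h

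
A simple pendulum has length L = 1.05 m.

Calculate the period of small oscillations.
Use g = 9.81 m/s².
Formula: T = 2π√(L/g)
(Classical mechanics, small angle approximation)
T = 2π√(L/g) = 2π√(1.05/9.81) = 2.056 s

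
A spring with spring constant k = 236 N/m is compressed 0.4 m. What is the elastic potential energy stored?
PE = ½kx² = ½×236×0.4² = 18.88 J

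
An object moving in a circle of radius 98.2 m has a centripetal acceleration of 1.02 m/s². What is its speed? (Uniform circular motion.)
v = √(a_c × r) = √(1.02 × 98.2) = 10.01 m/s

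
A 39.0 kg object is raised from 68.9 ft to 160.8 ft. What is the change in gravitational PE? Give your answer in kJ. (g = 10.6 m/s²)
ΔPE = mg(h₂ − h₁) = 39 kg × 10.6 m/s² × (49.01 − 21) m = 1.158e+04 J = 11.58 kJ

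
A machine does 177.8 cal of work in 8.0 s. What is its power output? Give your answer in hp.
P = W/t = 743.9 J / 8 s = 92.99 W = 0.1247 hp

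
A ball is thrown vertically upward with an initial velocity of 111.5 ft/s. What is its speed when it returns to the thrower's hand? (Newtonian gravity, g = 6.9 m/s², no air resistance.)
By conservation of energy, the ball returns at the same speed = 111.5 ft/s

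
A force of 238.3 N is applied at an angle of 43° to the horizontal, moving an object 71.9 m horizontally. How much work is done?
W = Fd cosθ = 238.3×71.9×cos(43°) = 12531.0 J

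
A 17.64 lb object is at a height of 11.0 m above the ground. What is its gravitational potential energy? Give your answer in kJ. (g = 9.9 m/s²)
PE = mgh = 8.001 kg × 9.9 m/s² × 11 m = 871.3 J = 0.8713 kJ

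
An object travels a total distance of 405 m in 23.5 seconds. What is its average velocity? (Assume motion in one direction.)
v_avg = Δd / Δt = 405 / 23.5 = 17.23 m/s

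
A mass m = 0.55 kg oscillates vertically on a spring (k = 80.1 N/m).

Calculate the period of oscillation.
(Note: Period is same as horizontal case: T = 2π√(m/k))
T = 2π√(m/k) = 2π√(0.55/80.1) = 0.5206 s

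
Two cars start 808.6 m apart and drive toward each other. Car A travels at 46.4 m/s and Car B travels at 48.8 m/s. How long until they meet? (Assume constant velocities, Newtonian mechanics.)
Combined speed: v_combined = 46.4 + 48.8 = 95.2 m/s
Time to meet: t = d/95.2 = 808.6/95.2 = 8.49 s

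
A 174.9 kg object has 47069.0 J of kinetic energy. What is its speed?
KE = ½mv² → v = √(2KE/m) = √(2×47069.0/174.9) = 23.2 m/s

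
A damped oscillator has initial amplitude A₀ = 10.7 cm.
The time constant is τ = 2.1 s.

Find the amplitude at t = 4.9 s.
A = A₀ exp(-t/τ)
A = A₀ exp(−t/τ) = 10.7×exp(−4.9/2.1) = 1.038 cm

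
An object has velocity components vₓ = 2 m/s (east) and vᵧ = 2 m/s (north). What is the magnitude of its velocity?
|v| = √(vₓ² + vᵧ²) = √(2² + 2²) = √(8) = 2.83 m/s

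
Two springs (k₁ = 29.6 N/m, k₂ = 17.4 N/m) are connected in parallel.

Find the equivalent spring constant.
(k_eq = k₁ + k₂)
k_eq = k₁ + k₂ = 29.6 + 17.4 = 47 N/m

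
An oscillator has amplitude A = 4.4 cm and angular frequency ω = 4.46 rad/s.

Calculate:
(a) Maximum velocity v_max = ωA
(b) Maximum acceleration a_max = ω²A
v_max = ωA = 4.46×0.044 = 0.1962 m/s
a_max = ω²A = 4.46²×0.044 = 0.8752 m/s²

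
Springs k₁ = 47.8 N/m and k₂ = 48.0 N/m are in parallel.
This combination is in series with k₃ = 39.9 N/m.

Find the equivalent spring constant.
k₁₂ = k₁ + k₂ = 95.8 N/m (parallel)
1/k_eq = 1/k₁₂ + 1/k₃ → k_eq = 28.17 N/m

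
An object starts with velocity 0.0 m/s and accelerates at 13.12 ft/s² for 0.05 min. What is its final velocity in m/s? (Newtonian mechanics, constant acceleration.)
v = v₀ + at (with unit conversion) = 12.0 m/s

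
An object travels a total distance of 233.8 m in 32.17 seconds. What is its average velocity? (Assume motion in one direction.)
v_avg = Δd / Δt = 233.8 / 32.17 = 7.27 m/s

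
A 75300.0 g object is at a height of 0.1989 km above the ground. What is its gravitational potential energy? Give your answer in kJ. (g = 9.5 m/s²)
PE = mgh = 75.3 kg × 9.5 m/s² × 198.9 m = 1.423e+05 J = 142.3 kJ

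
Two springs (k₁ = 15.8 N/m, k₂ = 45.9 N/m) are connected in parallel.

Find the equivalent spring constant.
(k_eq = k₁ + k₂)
k_eq = k₁ + k₂ = 15.8 + 45.9 = 61.7 N/m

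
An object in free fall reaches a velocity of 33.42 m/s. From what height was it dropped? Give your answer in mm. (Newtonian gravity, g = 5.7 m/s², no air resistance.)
h = v²/(2g) (with unit conversion) = 97970.0 mm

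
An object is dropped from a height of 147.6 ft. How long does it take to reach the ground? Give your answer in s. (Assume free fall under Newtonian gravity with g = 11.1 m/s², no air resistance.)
t = √(2h/g) (with unit conversion) = 2.847 s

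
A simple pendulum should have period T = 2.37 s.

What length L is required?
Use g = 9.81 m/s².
T = 2π√(L/g) → L = g(T/2π)² = 9.81×(2.37/2π)² = 1.396 m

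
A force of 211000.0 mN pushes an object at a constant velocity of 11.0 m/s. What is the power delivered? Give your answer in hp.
P = Fv = 211 N × 11 m/s = 2321 W = 3.113 hp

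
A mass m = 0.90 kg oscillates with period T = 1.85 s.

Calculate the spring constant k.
T = 2π√(m/k) → k = m(2π/T)² = 0.9×(2π/1.85)² = 10.38 N/m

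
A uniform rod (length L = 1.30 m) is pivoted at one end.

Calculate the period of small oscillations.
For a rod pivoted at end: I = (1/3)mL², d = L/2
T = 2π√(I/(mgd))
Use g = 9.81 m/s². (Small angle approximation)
I/m = (1/3)L² = 0.5633 m²; d = L/2 = 0.65 m
T = 2π√(I/(mgd)) = 2π√(0.5633/(9.81×0.65)) = 1.868 s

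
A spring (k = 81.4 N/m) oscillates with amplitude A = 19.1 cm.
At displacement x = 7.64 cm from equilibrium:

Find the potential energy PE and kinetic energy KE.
E_total = ½kA² = ½×81.4×(0.191)² = 1.485 J
PE = ½kx² = ½×81.4×(0.0764)² = 0.2376 J
KE = E_total − PE = 1.247 J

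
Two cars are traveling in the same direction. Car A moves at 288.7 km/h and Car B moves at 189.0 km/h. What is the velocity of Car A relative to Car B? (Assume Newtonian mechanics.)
v_rel = v_A - v_B = 288.7 - 189.0 = 99.7 km/h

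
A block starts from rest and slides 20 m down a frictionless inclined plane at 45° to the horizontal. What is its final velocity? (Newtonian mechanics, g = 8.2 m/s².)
a = g sin(θ) = 8.2 × sin(45°) = 5.8 m/s²
v = √(2ad) = √(2 × 5.8 × 20) = 15.23 m/s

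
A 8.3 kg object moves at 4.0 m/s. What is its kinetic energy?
KE = ½mv² = ½×8.3×4.0² = 66.4 J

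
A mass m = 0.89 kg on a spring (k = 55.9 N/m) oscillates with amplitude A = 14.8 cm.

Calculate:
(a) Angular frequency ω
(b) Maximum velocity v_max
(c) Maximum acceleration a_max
ω = √(k/m) = √(55.9/0.89) = 7.925 rad/s
v_max = ωA = 7.925×0.148 = 1.173 m/s
a_max = ω²A = 7.925²×0.148 = 9.296 m/s²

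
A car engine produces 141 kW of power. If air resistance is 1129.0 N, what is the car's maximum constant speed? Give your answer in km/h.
P = Fv → v = P/F = 141000 W / 1129 N = 124.9 m/s = 449.6 km/h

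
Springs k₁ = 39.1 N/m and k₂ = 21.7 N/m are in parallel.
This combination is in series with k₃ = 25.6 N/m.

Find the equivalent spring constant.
k₁₂ = k₁ + k₂ = 60.8 N/m (parallel)
1/k_eq = 1/k₁₂ + 1/k₃ → k_eq = 18.01 N/m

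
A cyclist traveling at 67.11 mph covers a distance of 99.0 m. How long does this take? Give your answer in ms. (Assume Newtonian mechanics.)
t = d/v (with unit conversion) = 3300.0 ms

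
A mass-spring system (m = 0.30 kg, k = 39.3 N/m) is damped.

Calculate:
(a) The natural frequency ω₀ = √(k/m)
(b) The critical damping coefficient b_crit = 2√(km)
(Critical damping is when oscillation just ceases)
ω₀ = √(k/m) = √(39.3/0.3) = 11.45 rad/s
b_crit = 2√(km) = 2√(39.3×0.3) = 6.867 kg/s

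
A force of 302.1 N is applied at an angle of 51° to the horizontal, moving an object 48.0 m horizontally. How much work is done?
W = Fd cosθ = 302.1×48.0×cos(51°) = 9125.6 J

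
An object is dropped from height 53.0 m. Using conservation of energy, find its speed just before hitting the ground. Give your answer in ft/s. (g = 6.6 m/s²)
mgh = ½mv² → v = √(2gh) = √(2×6.6×53) = 26.45 m/s = 86.78 ft/s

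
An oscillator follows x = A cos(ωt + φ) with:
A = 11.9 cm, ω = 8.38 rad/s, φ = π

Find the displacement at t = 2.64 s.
x = A cos(ωt + φ) = 11.9×cos(8.38×2.64 + π) = 11.8 cm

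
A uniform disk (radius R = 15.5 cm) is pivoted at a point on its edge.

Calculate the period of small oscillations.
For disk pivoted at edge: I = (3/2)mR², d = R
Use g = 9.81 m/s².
I/m = (3/2)R² = 0.03604 m²; d = R = 0.155 m
T = 2π√((3/2)R²/(gR)) = 2π√(3R/(2g)) = 0.9673 s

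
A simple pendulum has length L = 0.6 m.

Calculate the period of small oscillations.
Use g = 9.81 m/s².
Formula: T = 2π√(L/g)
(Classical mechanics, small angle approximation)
T = 2π√(L/g) = 2π√(0.6/9.81) = 1.554 s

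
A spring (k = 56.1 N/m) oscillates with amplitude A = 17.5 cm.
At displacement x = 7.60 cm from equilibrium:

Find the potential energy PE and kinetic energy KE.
E_total = ½kA² = ½×56.1×(0.175)² = 0.859 J
PE = ½kx² = ½×56.1×(0.076)² = 0.162 J
KE = E_total − PE = 0.697 J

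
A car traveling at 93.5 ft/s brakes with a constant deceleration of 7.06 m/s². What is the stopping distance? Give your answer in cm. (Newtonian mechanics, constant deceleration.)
d = v₀² / (2a) (with unit conversion) = 5752.0 cm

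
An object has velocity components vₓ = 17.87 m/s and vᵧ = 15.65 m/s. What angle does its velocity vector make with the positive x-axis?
θ = arctan(vᵧ/vₓ) = arctan(15.65/17.87) = 41.21°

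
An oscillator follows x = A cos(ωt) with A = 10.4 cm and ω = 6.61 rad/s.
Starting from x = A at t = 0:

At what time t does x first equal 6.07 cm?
cos(ωt) = x/A = 6.07/10.4 = 0.5837
ωt = arccos(0.5837) = 0.9476 rad
t = 0.9476/6.61 = 0.1434 s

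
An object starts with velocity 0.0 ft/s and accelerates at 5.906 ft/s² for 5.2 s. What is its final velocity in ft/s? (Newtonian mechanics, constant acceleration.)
v = v₀ + at (with unit conversion) = 30.71 ft/s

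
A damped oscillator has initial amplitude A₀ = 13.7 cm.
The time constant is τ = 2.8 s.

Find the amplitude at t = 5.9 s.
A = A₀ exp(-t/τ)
A = A₀ exp(−t/τ) = 13.7×exp(−5.9/2.8) = 1.666 cm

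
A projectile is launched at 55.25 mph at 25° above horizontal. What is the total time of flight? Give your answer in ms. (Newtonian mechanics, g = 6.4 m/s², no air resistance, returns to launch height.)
T = 2v₀sin(θ)/g (with unit conversion) = 3262.0 ms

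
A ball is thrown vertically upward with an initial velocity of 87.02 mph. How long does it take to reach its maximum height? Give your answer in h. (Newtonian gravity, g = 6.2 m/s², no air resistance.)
t_up = v₀/g (with unit conversion) = 0.001743 h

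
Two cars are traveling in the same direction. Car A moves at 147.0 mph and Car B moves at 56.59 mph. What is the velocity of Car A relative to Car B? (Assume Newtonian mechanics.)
v_rel = v_A - v_B = 147.0 - 56.59 = 90.41 mph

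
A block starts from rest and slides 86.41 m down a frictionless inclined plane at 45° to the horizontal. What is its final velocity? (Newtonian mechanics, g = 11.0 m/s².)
a = g sin(θ) = 11.0 × sin(45°) = 7.78 m/s²
v = √(2ad) = √(2 × 7.78 × 86.41) = 36.66 m/s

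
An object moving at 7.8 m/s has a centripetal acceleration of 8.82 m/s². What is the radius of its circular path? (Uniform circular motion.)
r = v²/a_c = 7.8²/8.82 = 6.9 m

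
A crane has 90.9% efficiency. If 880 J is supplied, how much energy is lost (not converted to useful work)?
W_out = η × W_in = 0.909×880 = 799.92 J
W_lost = W_in − W_out = 880 − 799.92 = 80.08 J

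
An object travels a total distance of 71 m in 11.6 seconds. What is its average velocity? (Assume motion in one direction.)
v_avg = Δd / Δt = 71 / 11.6 = 6.12 m/s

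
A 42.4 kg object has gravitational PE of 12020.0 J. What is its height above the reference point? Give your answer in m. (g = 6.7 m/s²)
PE = mgh → h = PE/(mg) = 1.202e+04 J / (42.4 kg × 6.7 m/s²) = 42.31 m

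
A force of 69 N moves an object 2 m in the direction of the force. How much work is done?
W = Fd = 69×2 = 138.0 J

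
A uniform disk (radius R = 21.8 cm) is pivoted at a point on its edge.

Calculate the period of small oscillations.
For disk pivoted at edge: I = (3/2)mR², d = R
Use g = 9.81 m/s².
I/m = (3/2)R² = 0.07129 m²; d = R = 0.218 m
T = 2π√((3/2)R²/(gR)) = 2π√(3R/(2g)) = 1.147 s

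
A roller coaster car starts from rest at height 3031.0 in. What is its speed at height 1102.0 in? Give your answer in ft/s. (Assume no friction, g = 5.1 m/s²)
mgh₁ = ½mv₂² + mgh₂ → v₂ = √(2g(h₁−h₂)) = √(2×5.1×(76.99−27.99)) = 22.36 m/s = 73.34 ft/s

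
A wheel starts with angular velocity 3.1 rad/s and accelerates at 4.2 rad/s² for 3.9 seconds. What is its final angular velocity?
ω = ω₀ + αt = 3.1 + 4.2 × 3.9 = 19.48 rad/s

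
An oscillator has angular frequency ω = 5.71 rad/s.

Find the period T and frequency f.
T = 2π/ω = 2π/5.71 = 1.1 s; f = ω/2π = 0.9088 Hz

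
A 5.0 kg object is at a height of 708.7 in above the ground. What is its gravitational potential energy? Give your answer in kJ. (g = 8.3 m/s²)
PE = mgh = 5 kg × 8.3 m/s² × 18 m = 747 J = 0.747 kJ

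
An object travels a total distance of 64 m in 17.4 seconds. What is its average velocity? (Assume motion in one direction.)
v_avg = Δd / Δt = 64 / 17.4 = 3.68 m/s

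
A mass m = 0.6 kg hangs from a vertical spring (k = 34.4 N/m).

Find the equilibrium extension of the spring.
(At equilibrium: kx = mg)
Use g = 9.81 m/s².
x_eq = mg/k = 0.6×9.81/34.4 = 0.1711 m = 17.11 cm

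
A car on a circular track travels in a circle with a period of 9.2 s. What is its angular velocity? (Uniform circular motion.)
ω = 2π/T = 2π/9.2 = 0.683 rad/s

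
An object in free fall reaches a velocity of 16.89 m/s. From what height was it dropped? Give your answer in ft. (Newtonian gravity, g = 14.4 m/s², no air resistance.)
h = v²/(2g) (with unit conversion) = 32.5 ft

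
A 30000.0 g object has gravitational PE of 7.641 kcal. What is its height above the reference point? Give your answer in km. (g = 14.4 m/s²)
PE = mgh → h = PE/(mg) = 3.197e+04 J / (30 kg × 14.4 m/s²) = 74 m = 0.074 km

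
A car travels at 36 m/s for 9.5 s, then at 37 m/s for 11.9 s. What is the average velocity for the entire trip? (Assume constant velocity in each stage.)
d₁ = v₁t₁ = 36 × 9.5 = 342 m
d₂ = v₂t₂ = 37 × 11.9 = 440.3 m
d_total = 782.3 m, t_total = 21.4 s
v_avg = d_total/t_total = 782.3/21.4 = 36.56 m/s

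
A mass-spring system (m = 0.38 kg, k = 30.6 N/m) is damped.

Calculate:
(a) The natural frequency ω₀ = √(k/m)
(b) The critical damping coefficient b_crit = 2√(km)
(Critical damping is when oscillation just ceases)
ω₀ = √(k/m) = √(30.6/0.38) = 8.974 rad/s
b_crit = 2√(km) = 2√(30.6×0.38) = 6.82 kg/s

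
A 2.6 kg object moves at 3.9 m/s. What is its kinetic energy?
KE = ½mv² = ½×2.6×3.9² = 19.773 J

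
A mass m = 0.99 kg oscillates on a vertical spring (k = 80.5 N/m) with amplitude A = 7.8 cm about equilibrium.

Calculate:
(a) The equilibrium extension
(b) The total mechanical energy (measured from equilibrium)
x_eq = mg/k = 0.99×9.81/80.5 = 0.1206 m = 12.06 cm
E = ½kA² = ½×80.5×(0.078)² = 0.2449 J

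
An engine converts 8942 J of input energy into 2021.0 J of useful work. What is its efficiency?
η = W_out/W_in = 2021.0/8942 = 0.226 = 22.6%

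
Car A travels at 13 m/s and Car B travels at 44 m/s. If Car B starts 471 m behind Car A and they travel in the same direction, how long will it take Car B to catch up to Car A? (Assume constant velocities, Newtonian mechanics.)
Relative speed: v_rel = 44 - 13 = 31 m/s
Time to catch: t = d₀/v_rel = 471/31 = 15.19 s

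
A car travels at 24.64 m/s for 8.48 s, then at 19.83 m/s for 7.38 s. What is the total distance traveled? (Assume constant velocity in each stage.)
d₁ = v₁t₁ = 24.64 × 8.48 = 208.947 m
d₂ = v₂t₂ = 19.83 × 7.38 = 146.345 m
d_total = 208.947 + 146.345 = 355.29 m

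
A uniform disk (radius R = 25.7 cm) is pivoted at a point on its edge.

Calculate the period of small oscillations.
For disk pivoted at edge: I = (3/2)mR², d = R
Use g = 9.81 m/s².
I/m = (3/2)R² = 0.09907 m²; d = R = 0.257 m
T = 2π√((3/2)R²/(gR)) = 2π√(3R/(2g)) = 1.246 s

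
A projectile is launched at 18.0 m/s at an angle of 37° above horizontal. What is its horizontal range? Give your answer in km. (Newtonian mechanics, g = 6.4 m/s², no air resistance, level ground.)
R = v₀² sin(2θ) / g (with unit conversion) = 0.04866 km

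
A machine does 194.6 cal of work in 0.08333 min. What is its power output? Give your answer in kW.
P = W/t = 814.2 J / 5 s = 162.8 W = 0.1628 kW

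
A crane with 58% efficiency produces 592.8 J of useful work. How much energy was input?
W_in = W_out/η = 592.8/0.58 = 1022.1 J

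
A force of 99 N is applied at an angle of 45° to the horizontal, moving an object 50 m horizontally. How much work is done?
W = Fd cosθ = 99×50×cos(45°) = 3500.2 J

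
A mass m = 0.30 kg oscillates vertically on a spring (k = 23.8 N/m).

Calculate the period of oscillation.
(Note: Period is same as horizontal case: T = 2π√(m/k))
T = 2π√(m/k) = 2π√(0.3/23.8) = 0.7054 s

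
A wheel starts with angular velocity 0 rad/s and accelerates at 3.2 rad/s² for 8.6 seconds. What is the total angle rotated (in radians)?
θ = ω₀t + ½αt² = 0×8.6 + ½×3.2×8.6² = 118.34 rad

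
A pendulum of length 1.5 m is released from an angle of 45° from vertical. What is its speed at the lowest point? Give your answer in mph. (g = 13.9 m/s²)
h = L(1 − cosθ) = 1.5×(1 − cos45°) = 0.4393 m
v = √(2gh) = √(2×13.9×0.4393) = 3.495 m/s = 7.818 mph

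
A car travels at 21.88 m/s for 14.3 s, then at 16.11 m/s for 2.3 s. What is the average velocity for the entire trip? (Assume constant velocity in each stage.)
d₁ = v₁t₁ = 21.88 × 14.3 = 312.884 m
d₂ = v₂t₂ = 16.11 × 2.3 = 37.053 m
d_total = 349.94 m, t_total = 16.6 s
v_avg = d_total/t_total = 349.94/16.6 = 21.08 m/s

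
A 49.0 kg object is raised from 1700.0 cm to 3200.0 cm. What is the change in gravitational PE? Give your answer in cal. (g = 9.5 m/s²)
ΔPE = mg(h₂ − h₁) = 49 kg × 9.5 m/s² × (32 − 17) m = 6982 J = 1669.0 cal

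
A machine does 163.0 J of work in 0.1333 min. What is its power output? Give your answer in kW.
P = W/t = 163 J / 7.998 s = 20.38 W = 0.02038 kW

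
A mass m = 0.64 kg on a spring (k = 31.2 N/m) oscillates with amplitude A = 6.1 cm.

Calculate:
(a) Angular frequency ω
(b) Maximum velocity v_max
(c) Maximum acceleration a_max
ω = √(k/m) = √(31.2/0.64) = 6.982 rad/s
v_max = ωA = 6.982×0.061 = 0.4259 m/s
a_max = ω²A = 6.982²×0.061 = 2.974 m/s²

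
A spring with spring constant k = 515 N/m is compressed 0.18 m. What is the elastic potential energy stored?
PE = ½kx² = ½×515×0.18² = 8.343 J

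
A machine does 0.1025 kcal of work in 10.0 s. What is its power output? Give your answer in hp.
P = W/t = 428.9 J / 10 s = 42.89 W = 0.05751 hp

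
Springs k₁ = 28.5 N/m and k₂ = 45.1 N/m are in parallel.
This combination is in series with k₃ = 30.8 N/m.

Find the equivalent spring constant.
k₁₂ = k₁ + k₂ = 73.6 N/m (parallel)
1/k_eq = 1/k₁₂ + 1/k₃ → k_eq = 21.71 N/m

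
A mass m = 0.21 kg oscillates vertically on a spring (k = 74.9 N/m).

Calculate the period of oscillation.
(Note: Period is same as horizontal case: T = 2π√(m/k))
T = 2π√(m/k) = 2π√(0.21/74.9) = 0.3327 s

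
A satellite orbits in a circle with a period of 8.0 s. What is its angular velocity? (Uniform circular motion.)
ω = 2π/T = 2π/8.0 = 0.7854 rad/s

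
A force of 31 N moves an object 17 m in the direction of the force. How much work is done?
W = Fd = 31×17 = 527.0 J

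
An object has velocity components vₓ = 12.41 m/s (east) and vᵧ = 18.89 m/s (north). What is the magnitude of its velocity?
|v| = √(vₓ² + vᵧ²) = √(12.41² + 18.89²) = √(510.84) = 22.6 m/s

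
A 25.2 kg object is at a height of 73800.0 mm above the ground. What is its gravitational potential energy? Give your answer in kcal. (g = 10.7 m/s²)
PE = mgh = 25.2 kg × 10.7 m/s² × 73.8 m = 1.99e+04 J = 4.756 kcal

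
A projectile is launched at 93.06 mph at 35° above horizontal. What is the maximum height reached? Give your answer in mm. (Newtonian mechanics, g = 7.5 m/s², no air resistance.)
H = v₀²sin²(θ)/(2g) (with unit conversion) = 37960.0 mm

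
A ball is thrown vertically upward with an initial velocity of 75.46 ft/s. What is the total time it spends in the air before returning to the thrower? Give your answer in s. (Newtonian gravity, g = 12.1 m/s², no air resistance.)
t_total = 2v₀/g (with unit conversion) = 3.802 s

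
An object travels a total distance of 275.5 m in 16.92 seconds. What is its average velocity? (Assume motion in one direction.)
v_avg = Δd / Δt = 275.5 / 16.92 = 16.28 m/s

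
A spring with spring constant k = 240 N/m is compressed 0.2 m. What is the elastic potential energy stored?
PE = ½kx² = ½×240×0.2² = 4.8 J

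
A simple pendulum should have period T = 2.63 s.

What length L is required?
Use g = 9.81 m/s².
T = 2π√(L/g) → L = g(T/2π)² = 9.81×(2.63/2π)² = 1.719 m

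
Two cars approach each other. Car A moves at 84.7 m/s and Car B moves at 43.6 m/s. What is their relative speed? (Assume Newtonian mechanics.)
v_rel = v_A + v_B = 84.7 + 43.6 = 128.3 m/s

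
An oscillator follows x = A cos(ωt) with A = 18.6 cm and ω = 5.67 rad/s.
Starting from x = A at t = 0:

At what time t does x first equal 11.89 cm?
cos(ωt) = x/A = 11.89/18.6 = 0.6392
ωt = arccos(0.6392) = 0.8773 rad
t = 0.8773/5.67 = 0.1547 s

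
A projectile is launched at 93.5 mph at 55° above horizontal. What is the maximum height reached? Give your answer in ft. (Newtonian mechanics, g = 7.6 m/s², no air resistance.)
H = v₀²sin²(θ)/(2g) (with unit conversion) = 253.0 ft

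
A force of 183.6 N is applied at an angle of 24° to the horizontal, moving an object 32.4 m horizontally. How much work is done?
W = Fd cosθ = 183.6×32.4×cos(24°) = 5434.4 J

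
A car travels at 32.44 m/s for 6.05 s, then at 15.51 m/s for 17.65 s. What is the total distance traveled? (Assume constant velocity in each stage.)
d₁ = v₁t₁ = 32.44 × 6.05 = 196.262 m
d₂ = v₂t₂ = 15.51 × 17.65 = 273.751 m
d_total = 196.262 + 273.751 = 470.01 m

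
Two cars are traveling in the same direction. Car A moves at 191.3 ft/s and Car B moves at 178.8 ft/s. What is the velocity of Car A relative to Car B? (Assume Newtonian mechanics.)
v_rel = v_A - v_B = 191.3 - 178.8 = 12.5 ft/s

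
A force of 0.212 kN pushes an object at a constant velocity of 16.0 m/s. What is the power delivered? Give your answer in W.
P = Fv = 212 N × 16 m/s = 3392 W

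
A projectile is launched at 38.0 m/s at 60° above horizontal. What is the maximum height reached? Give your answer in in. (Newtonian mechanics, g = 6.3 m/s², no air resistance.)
H = v₀²sin²(θ)/(2g) (with unit conversion) = 3384.0 in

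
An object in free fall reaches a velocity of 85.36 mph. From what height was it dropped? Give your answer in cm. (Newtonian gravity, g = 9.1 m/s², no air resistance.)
h = v²/(2g) (with unit conversion) = 8001.0 cm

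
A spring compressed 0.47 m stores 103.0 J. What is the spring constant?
PE = ½kx² → k = 2PE/x² = 2×103.0/0.47² = 932.5 N/m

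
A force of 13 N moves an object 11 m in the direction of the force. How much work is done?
W = Fd = 13×11 = 143.0 J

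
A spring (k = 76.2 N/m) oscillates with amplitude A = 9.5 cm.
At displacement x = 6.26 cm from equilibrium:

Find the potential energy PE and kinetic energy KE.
E_total = ½kA² = ½×76.2×(0.095)² = 0.3439 J
PE = ½kx² = ½×76.2×(0.0626)² = 0.1493 J
KE = E_total − PE = 0.1945 J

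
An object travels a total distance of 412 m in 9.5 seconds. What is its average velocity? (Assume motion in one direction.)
v_avg = Δd / Δt = 412 / 9.5 = 43.37 m/s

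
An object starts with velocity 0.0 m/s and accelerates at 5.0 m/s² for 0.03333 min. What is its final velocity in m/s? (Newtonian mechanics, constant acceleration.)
v = v₀ + at (with unit conversion) = 9.999 m/s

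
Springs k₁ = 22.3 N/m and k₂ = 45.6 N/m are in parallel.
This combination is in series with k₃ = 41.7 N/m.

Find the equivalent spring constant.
k₁₂ = k₁ + k₂ = 67.9 N/m (parallel)
1/k_eq = 1/k₁₂ + 1/k₃ → k_eq = 25.83 N/m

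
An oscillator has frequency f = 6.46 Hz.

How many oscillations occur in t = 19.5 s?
n = f×t = 6.46×19.5 = 126 oscillations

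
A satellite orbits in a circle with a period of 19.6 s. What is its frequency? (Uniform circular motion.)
f = 1/T = 1/19.6 = 0.051 Hz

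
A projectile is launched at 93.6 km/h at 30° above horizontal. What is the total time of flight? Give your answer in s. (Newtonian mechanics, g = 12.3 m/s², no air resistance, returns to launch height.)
T = 2v₀sin(θ)/g (with unit conversion) = 2.114 s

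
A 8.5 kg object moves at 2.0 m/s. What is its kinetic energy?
KE = ½mv² = ½×8.5×2.0² = 17.0 J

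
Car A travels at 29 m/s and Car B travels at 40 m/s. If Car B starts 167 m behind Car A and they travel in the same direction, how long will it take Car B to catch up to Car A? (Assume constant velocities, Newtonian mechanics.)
Relative speed: v_rel = 40 - 29 = 11 m/s
Time to catch: t = d₀/v_rel = 167/11 = 15.18 s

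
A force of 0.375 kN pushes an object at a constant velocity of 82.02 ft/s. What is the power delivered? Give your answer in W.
P = Fv = 375 N × 25 m/s = 9375 W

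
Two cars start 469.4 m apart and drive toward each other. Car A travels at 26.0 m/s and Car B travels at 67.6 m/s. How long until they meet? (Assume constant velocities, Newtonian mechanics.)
Combined speed: v_combined = 26.0 + 67.6 = 93.6 m/s
Time to meet: t = d/93.6 = 469.4/93.6 = 5.01 s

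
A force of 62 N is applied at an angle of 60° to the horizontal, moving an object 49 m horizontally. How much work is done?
W = Fd cosθ = 62×49×cos(60°) = 1519.0 J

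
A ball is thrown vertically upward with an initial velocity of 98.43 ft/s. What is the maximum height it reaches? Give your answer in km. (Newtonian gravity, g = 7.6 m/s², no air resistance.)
h_max = v₀²/(2g) (with unit conversion) = 0.05922 km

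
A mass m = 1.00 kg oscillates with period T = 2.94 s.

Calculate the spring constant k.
T = 2π√(m/k) → k = m(2π/T)² = 1.0×(2π/2.94)² = 4.567 N/m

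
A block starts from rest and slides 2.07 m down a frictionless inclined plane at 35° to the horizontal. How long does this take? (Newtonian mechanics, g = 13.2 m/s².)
a = g sin(θ) = 13.2 × sin(35°) = 7.57 m/s²
t = √(2d/a) = √(2 × 2.07 / 7.57) = 0.74 s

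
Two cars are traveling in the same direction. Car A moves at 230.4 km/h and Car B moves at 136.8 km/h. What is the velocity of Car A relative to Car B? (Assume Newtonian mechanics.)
v_rel = v_A - v_B = 230.4 - 136.8 = 93.6 km/h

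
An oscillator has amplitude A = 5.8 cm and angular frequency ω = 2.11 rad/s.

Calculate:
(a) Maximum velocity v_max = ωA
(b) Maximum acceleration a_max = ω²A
v_max = ωA = 2.11×0.058 = 0.1224 m/s
a_max = ω²A = 2.11²×0.058 = 0.2582 m/s²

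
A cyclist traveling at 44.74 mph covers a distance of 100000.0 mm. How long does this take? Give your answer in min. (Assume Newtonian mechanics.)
t = d/v (with unit conversion) = 0.08333 min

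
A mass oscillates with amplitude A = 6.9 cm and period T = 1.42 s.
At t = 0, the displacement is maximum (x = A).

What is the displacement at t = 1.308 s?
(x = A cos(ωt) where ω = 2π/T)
ω = 2π/T = 2π/1.42 = 4.425 rad/s
x = A cos(ωt) = 6.9×cos(4.425×1.308) = 6.07 cm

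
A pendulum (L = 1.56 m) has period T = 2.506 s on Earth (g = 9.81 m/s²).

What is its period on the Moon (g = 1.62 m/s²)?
T = 2π√(L/g), so T_moon/T_earth = √(g_earth/g_moon)
T_moon = 2π√(1.56/1.62) = 6.166 s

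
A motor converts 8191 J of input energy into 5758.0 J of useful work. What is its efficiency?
η = W_out/W_in = 5758.0/8191 = 0.703 = 70.3%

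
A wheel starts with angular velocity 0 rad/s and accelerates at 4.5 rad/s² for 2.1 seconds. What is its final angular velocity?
ω = ω₀ + αt = 0 + 4.5 × 2.1 = 9.45 rad/s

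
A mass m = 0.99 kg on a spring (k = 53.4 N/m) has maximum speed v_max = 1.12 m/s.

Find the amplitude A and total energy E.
½mv²_max = ½kA² → A = v_max√(m/k) = 1.12×√(0.99/53.4) = 0.1525 m = 15.25 cm
E = ½mv²_max = ½×0.99×1.12² = 0.6209 J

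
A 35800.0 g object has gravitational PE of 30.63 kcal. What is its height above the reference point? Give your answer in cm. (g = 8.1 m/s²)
PE = mgh → h = PE/(mg) = 1.282e+05 J / (35.8 kg × 8.1 m/s²) = 441.9 m = 44190.0 cm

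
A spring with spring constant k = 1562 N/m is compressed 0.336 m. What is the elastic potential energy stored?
PE = ½kx² = ½×1562×0.336² = 88.17 J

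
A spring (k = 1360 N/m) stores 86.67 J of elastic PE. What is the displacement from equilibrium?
PE = ½kx² → x = √(2PE/k) = √(2×86.67/1360) = 0.357 m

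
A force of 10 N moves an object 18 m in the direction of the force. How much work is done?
W = Fd = 10×18 = 180.0 J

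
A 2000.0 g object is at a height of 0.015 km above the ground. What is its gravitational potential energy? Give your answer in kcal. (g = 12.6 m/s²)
PE = mgh = 2 kg × 12.6 m/s² × 15 m = 378 J = 0.09034 kcal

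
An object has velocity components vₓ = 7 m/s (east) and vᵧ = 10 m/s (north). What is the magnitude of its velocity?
|v| = √(vₓ² + vᵧ²) = √(7² + 10²) = √(149) = 12.21 m/s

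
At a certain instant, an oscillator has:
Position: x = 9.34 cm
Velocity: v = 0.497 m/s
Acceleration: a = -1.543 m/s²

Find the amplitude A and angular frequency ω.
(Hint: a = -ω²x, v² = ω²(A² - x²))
a = −ω²x → ω = √(|a|/x) = √(1.543/0.0934) = 4.065 rad/s
v² = ω²(A² − x²) → A = √(x² + v²/ω²) = √(0.0934² + 0.497²/4.065²) = 0.1539 m = 15.39 cm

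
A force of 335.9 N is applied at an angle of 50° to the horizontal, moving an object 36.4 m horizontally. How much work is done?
W = Fd cosθ = 335.9×36.4×cos(50°) = 7859.2 J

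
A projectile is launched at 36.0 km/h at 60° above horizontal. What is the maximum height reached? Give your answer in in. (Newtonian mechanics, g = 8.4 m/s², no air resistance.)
H = v₀²sin²(θ)/(2g) (with unit conversion) = 175.8 in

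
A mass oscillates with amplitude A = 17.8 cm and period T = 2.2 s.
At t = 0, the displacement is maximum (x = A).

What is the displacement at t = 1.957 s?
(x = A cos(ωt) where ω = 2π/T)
ω = 2π/T = 2π/2.2 = 2.856 rad/s
x = A cos(ωt) = 17.8×cos(2.856×1.957) = 13.68 cm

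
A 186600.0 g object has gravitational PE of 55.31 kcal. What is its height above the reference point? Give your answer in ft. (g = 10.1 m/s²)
PE = mgh → h = PE/(mg) = 2.314e+05 J / (186.6 kg × 10.1 m/s²) = 122.8 m = 402.9 ft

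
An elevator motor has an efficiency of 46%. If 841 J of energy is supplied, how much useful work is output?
W_out = η × W_in = 0.46 × 841 = 386.86 J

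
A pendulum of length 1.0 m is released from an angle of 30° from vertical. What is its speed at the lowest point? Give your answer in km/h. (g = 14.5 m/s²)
h = L(1 − cosθ) = 1.0×(1 − cos30°) = 0.134 m
v = √(2gh) = √(2×14.5×0.134) = 1.971 m/s = 7.096 km/h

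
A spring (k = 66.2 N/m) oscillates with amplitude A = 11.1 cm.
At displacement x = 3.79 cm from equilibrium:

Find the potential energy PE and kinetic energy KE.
E_total = ½kA² = ½×66.2×(0.111)² = 0.4078 J
PE = ½kx² = ½×66.2×(0.0379)² = 0.04755 J
KE = E_total − PE = 0.3603 J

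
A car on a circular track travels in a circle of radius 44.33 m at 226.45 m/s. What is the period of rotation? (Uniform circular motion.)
T = 2πr/v = 2π×44.33/226.45 = 1.23 s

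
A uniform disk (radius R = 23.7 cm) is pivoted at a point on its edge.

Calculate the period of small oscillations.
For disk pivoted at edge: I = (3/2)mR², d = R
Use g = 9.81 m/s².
I/m = (3/2)R² = 0.08425 m²; d = R = 0.237 m
T = 2π√((3/2)R²/(gR)) = 2π√(3R/(2g)) = 1.196 s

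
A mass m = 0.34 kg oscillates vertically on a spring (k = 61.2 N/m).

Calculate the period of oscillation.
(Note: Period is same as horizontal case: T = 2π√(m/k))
T = 2π√(m/k) = 2π√(0.34/61.2) = 0.4683 s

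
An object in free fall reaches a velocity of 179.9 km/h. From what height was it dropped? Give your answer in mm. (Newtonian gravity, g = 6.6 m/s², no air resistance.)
h = v²/(2g) (with unit conversion) = 189200.0 mm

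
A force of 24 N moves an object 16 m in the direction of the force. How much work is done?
W = Fd = 24×16 = 384.0 J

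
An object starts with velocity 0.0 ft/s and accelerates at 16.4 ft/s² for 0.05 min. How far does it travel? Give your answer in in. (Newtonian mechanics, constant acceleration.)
d = v₀t + ½at² (with unit conversion) = 885.6 in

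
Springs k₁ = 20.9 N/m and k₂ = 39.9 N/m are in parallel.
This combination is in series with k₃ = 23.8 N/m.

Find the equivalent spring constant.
k₁₂ = k₁ + k₂ = 60.8 N/m (parallel)
1/k_eq = 1/k₁₂ + 1/k₃ → k_eq = 17.1 N/m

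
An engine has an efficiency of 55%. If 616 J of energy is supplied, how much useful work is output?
W_out = η × W_in = 0.55 × 616 = 338.8 J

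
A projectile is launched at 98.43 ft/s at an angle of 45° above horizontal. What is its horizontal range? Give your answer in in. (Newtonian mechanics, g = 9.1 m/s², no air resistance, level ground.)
R = v₀² sin(2θ) / g (with unit conversion) = 3894.0 in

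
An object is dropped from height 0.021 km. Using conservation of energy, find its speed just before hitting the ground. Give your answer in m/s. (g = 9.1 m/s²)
mgh = ½mv² → v = √(2gh) = √(2×9.1×21) = 19.55 m/s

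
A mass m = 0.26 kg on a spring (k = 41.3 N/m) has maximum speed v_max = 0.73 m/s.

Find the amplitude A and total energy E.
½mv²_max = ½kA² → A = v_max√(m/k) = 0.73×√(0.26/41.3) = 0.05792 m = 5.792 cm
E = ½mv²_max = ½×0.26×0.73² = 0.06928 J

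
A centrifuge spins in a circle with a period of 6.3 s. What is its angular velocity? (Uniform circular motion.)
ω = 2π/T = 2π/6.3 = 0.9973 rad/s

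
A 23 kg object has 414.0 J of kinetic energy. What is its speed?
KE = ½mv² → v = √(2KE/m) = √(2×414.0/23) = 6.0 m/s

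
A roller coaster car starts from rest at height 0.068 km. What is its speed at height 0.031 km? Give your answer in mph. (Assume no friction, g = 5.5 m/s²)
mgh₁ = ½mv₂² + mgh₂ → v₂ = √(2g(h₁−h₂)) = √(2×5.5×(68−31)) = 20.17 m/s = 45.13 mph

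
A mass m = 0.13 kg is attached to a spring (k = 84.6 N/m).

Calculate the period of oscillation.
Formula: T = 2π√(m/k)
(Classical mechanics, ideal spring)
T = 2π√(m/k) = 2π√(0.13/84.6) = 0.2463 s; f = 1/T = 4.06 Hz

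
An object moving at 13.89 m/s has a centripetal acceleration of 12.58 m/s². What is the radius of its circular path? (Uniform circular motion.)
r = v²/a_c = 13.89²/12.58 = 15.34 m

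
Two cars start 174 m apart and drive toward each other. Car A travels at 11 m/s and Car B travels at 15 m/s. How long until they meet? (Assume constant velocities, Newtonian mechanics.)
Combined speed: v_combined = 11 + 15 = 26 m/s
Time to meet: t = d/26 = 174/26 = 6.69 s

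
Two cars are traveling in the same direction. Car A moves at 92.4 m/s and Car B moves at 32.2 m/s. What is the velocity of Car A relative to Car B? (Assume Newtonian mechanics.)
v_rel = v_A - v_B = 92.4 - 32.2 = 60.2 m/s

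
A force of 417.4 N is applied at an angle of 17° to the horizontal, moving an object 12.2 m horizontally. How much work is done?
W = Fd cosθ = 417.4×12.2×cos(17°) = 4869.8 J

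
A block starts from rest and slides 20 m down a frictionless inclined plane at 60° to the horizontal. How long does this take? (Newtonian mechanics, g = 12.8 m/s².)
a = g sin(θ) = 12.8 × sin(60°) = 11.09 m/s²
t = √(2d/a) = √(2 × 20 / 11.09) = 1.9 s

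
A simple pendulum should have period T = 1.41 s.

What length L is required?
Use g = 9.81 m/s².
T = 2π√(L/g) → L = g(T/2π)² = 9.81×(1.41/2π)² = 0.494 m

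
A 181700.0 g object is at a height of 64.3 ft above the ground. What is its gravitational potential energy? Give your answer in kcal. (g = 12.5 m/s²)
PE = mgh = 181.7 kg × 12.5 m/s² × 19.6 m = 4.451e+04 J = 10.64 kcal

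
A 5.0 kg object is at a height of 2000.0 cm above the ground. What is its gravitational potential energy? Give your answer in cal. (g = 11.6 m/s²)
PE = mgh = 5 kg × 11.6 m/s² × 20 m = 1160 J = 277.2 cal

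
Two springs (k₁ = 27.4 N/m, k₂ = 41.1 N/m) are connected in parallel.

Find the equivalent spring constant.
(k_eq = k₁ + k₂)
k_eq = k₁ + k₂ = 27.4 + 41.1 = 68.5 N/m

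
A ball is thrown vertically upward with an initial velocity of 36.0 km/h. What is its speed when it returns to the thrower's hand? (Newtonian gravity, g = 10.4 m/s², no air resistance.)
By conservation of energy, the ball returns at the same speed = 36.0 km/h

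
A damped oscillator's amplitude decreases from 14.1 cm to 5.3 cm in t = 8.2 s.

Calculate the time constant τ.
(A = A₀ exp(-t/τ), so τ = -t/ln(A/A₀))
A/A₀ = 5.3/14.1 = 0.3759; ln(A/A₀) = -0.9785
τ = −t/ln(A/A₀) = −8.2/-0.9785 = 8.38 s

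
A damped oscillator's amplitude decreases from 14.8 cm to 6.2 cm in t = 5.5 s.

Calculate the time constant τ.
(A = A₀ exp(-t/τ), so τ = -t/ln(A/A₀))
A/A₀ = 6.2/14.8 = 0.4189; ln(A/A₀) = -0.8701
τ = −t/ln(A/A₀) = −5.5/-0.8701 = 6.321 s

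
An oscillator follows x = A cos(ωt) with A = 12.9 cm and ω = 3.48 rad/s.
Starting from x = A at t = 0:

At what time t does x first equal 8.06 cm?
cos(ωt) = x/A = 8.06/12.9 = 0.6248
ωt = arccos(0.6248) = 0.8959 rad
t = 0.8959/3.48 = 0.2574 s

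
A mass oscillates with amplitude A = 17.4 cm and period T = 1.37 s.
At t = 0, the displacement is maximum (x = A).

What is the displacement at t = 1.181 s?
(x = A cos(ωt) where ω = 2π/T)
ω = 2π/T = 2π/1.37 = 4.586 rad/s
x = A cos(ωt) = 17.4×cos(4.586×1.181) = 11.26 cm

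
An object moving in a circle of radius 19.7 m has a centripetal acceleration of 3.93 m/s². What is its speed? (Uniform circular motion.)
v = √(a_c × r) = √(3.93 × 19.7) = 8.8 m/s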